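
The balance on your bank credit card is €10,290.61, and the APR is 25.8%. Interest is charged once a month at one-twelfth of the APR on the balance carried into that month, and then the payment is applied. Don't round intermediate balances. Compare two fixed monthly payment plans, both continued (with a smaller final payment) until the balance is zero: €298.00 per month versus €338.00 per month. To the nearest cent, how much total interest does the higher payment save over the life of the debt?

Monthly rate r = 25.8%/12 = 2.15% = 0.0215.
At €298.00/mo: n = ⌈−ln(1 − rB₀/P)/ln(1+r)⌉ = 64 payments (last €229.90); total interest = total paid − €10,290.61 = €8,713.29.
At €338.00/mo: 50 payments (last €328.38); total interest €6,599.77.
Interest saved = €8,713.29 − €6,599.77 = €2,113.52.

€2,113.52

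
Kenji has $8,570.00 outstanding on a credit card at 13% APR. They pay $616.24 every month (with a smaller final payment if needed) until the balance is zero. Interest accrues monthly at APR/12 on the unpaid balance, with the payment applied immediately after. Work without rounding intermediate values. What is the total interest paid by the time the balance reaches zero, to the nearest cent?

Monthly rate r = 13%/12 = 1.08333% = 0.0108333.
Payoff takes n = ⌈−ln(1 − rB₀/P)/ln(1+r)⌉ = ⌈15.155⌉ = 16 payments; the last is $95.81.
Total paid = 15·$616.24 + $95.81 = $9,339.41.
Total interest = total paid − principal = $9,339.41 − $8,570.00 = $769.41.

$769.41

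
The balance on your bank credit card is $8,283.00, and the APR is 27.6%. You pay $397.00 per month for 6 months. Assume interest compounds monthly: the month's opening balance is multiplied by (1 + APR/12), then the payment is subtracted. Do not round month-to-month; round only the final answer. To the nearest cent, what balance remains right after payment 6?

$6,970.59

Monthly rate r = 27.6%/12 = 2.3% = 0.023.
Each month: B ← B·(1+r) − $397.00.
Month 1: interest $190.51; balance after payment $8,076.51.
Month 2: interest $185.76; balance after payment $7,865.27.
Month 3: interest $180.90; balance after payment $7,649.17.
Month 4: interest $175.93; balance after payment $7,428.10.
Month 5: interest $170.85; balance after payment $7,201.95.
Month 6: interest $165.64; balance after payment $6,970.59.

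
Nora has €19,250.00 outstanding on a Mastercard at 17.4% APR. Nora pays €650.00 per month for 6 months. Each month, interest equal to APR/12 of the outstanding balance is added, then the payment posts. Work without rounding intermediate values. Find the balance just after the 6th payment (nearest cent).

Monthly rate r = 17.4%/12 = 1.45% = 0.0145.
Each month: B ← B·(1+r) − €650.00.
Month 1: interest €279.12; balance after payment €18,879.12.
Month 2: interest €273.75; balance after payment €18,502.87.
Month 3: interest €268.29; balance after payment €18,121.16.
Month 4: interest €262.76; balance after payment €17,733.92.
Month 5: interest €257.14; balance after payment €17,341.06.
Month 6: interest €251.45; balance after payment €16,942.51.

€16,942.51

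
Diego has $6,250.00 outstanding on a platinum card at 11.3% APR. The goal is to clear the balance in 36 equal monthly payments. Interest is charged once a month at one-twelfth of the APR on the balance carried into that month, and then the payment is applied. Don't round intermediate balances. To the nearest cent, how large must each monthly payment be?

$205.51

Monthly rate r = 11.3%/12 = 0.941667% = 0.00941667.
Level-payment amortization: P = B₀·r / (1 − (1+r)^(−n)) = 6250.00·0.00941667 / (1 − 1.00942^(−36)).
Denominator 1 − (1+r)^(−36) = 0.286386532.
P = 58.8542 / 0.286386532 ≈ 205.51.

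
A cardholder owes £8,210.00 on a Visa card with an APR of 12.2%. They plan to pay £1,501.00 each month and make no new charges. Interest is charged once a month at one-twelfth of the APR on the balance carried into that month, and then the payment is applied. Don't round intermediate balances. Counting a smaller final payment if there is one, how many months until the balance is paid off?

Monthly rate r = 12.2%/12 = 1.01667% = 0.0101667.
Recurrence: B ← B·(1+r) − £1,501.00.
Month 1: interest £83.47; balance after payment £6,792.47.
Month 2: interest £69.06; balance after payment £5,360.53.
Month 3: interest £54.50; balance after payment £3,914.02.
Month 4: interest £39.79; balance after payment £2,452.82.
Month 5: interest £24.94; balance after payment £976.75.
Month 6: interest £9.93; balance after payment £0.00.

6 months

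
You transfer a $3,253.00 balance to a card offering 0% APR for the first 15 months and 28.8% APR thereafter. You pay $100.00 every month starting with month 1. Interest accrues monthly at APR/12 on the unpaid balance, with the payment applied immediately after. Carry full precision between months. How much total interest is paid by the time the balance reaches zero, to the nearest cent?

Promo months 1–15 at r₀ = 0%/12 = 0; months 16+ at r₁ = 28.8%/12 = 0.024.
After month 15 (no interest yet): B = $3,253.00 − 15·$100.00 = $1,753.00.
Then at r₁ with $100.00/mo: n₂ = −ln(1 − r₁·B/P)/ln(1+r₁) ≈ 23.02 → 24 more payments.
Total paid = 38·$100.00 + $2.09 = $3,802.09; interest = $3,802.09 − $3,253.00 = $549.09.

$549.09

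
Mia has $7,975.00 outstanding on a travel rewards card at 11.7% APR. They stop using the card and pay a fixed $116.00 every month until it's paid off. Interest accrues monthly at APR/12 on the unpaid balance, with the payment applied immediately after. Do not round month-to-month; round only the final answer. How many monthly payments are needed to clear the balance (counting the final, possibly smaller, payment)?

115 months

Monthly rate r = 11.7%/12 = 0.975% = 0.00975.
Recurrence: B ← B·(1+r) − $116.00.
Month 1: interest $77.76; balance after payment $7,936.76.
Month 2: interest $77.38; balance after payment $7,898.14.
Closed form: n = −ln(1 − rB₀/P)/ln(1+r) = −ln(0.32969)/ln(1.00975) ≈ 114.360, so the balance reaches zero during payment 115.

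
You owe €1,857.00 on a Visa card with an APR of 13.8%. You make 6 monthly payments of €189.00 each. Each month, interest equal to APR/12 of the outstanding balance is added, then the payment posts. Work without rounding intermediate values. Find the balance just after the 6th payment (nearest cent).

Monthly rate r = 13.8%/12 = 1.15% = 0.0115.
Each month: B ← B·(1+r) − €189.00.
Month 1: interest €21.36; balance after payment €1,689.36.
Month 2: interest €19.43; balance after payment €1,519.78.
Month 3: interest €17.48; balance after payment €1,348.26.
Month 4: interest €15.50; balance after payment €1,174.77.
Month 5: interest €13.51; balance after payment €999.28.
Month 6: interest €11.49; balance after payment €821.77.

€821.77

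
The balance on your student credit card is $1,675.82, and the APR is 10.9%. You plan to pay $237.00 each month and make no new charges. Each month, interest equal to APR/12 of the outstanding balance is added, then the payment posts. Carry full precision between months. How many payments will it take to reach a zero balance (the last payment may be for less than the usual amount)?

8 months

Monthly rate r = 10.9%/12 = 0.908333% = 0.00908333.
Recurrence: B ← B·(1+r) − $237.00.
Month 1: interest $15.22; balance after payment $1,454.04.
Month 2: interest $13.21; balance after payment $1,230.25.
Closed form: n = −ln(1 − rB₀/P)/ln(1+r) = −ln(0.93577)/ln(1.00908) ≈ 7.341, so the balance reaches zero during payment 8.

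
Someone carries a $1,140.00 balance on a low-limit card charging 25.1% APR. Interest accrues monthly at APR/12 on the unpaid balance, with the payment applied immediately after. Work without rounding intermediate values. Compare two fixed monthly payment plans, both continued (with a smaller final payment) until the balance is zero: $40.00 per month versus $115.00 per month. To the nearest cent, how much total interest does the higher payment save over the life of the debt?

$460.87

Monthly rate r = 25.1%/12 = 2.09167% = 0.0209167.
At $40.00/mo: n = ⌈−ln(1 − rB₀/P)/ln(1+r)⌉ = 44 payments (last $31.97); total interest = total paid − $1,140.00 = $611.97.
At $115.00/mo: 12 payments (last $26.10); total interest $151.10.
Interest saved = $611.97 − $151.10 = $460.87.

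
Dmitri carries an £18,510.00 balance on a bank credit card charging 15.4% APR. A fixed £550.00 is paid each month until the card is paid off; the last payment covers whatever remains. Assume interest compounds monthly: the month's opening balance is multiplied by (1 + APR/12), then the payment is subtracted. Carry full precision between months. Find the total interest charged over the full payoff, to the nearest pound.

Monthly rate r = 15.4%/12 = 1.28333% = 0.0128333.
Payoff takes n = ⌈−ln(1 − rB₀/P)/ln(1+r)⌉ = ⌈44.344⌉ = 45 payments; the last is £189.87.
Total paid = 44·£550.00 + £189.87 = £24,389.87.
Total interest = total paid − principal = £24,389.87 − £18,510.00 = £5,879.87.

£5,880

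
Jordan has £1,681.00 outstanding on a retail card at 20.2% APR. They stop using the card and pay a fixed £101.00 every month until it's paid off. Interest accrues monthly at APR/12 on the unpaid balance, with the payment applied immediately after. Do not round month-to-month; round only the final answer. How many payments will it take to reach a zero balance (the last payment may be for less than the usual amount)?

Monthly rate r = 20.2%/12 = 1.68333% = 0.0168333.
Recurrence: B ← B·(1+r) − £101.00.
Month 1: interest £28.30; balance after payment £1,608.30.
Month 2: interest £27.07; balance after payment £1,534.37.
Closed form: n = −ln(1 − rB₀/P)/ln(1+r) = −ln(0.71983)/ln(1.01683) ≈ 19.693, so the balance reaches zero during payment 20.

20 months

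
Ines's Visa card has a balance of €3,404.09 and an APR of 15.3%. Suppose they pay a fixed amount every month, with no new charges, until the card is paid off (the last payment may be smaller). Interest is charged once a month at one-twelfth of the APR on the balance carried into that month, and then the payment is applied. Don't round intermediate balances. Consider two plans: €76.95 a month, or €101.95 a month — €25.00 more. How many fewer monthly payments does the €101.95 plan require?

Monthly rate r = 15.3%/12 = 1.275% = 0.01275.
At €76.95/mo: n = ⌈−ln(1 − rB₀/P)/ln(1+r)⌉ = 66 payments (last €40.64); total interest = total paid − €3,404.09 = €1,638.30.
At €101.95/mo: 44 payments (last €79.40); total interest €1,059.16.
Payments saved = 66 − 44 = 22.

22 fewer payments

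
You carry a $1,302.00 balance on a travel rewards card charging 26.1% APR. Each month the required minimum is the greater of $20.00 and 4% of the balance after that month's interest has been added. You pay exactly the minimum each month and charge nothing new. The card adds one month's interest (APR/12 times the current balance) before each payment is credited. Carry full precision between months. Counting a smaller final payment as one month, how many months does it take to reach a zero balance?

86 months

Monthly rate r = 26.1%/12 = 2.175% = 0.02175.
While 4% of the post-interest balance exceeds $20.00, each month B ← (B·(1+r))·(1 − 0.04), i.e. B shrinks by the factor (1+r)·0.96 = 0.98088.
This holds for months 1–51. Entering month 52 the balance is $486.43; 4% of the post-interest balance is now below $20.00, so the flat $20.00 minimum applies from here.
From month 52 a fixed $20.00 at rate r clears $486.43 in 35 more payments. Total: 51 + 35 = 86 months.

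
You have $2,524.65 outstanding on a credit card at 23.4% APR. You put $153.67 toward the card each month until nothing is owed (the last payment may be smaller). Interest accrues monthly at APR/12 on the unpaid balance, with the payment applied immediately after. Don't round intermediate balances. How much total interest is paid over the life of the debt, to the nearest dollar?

Monthly rate r = 23.4%/12 = 1.95% = 0.0195.
Payoff takes n = ⌈−ln(1 − rB₀/P)/ln(1+r)⌉ = ⌈19.998⌉ = 20 payments; the last is $153.31.
Total paid = 19·$153.67 + $153.31 = $3,073.04.
Total interest = total paid − principal = $3,073.04 − $2,524.65 = $548.39.

$548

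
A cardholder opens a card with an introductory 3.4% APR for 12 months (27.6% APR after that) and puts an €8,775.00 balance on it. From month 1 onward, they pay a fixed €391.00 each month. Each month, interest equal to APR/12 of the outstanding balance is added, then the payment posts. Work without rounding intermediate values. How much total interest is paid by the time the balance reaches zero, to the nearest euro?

Promo months 1–12 at r₀ = 3.4%/12 = 0.00283333; months 13+ at r₁ = 27.6%/12 = 0.023.
After month 12: iterate B ← B·(1+r₀) − €391.00 for 12 months → €4,312.23.
Then at r₁ with €391.00/mo: n₂ = −ln(1 − r₁·B/P)/ln(1+r₁) ≈ 12.87 → 13 more payments.
Total paid = 24·€391.00 + €339.27 = €9,723.27; interest = €9,723.27 − €8,775.00 = €948.27.

€948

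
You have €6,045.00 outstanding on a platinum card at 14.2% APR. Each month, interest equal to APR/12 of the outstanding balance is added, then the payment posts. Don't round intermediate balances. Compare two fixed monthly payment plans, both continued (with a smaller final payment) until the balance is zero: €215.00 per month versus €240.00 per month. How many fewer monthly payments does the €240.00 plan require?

Monthly rate r = 14.2%/12 = 1.18333% = 0.0118333.
At €215.00/mo: n = ⌈−ln(1 − rB₀/P)/ln(1+r)⌉ = 35 payments (last €83.60); total interest = total paid − €6,045.00 = €1,348.60.
At €240.00/mo: 31 payments (last €20.10); total interest €1,175.10.
Payments saved = 35 − 31 = 4.

4 fewer payments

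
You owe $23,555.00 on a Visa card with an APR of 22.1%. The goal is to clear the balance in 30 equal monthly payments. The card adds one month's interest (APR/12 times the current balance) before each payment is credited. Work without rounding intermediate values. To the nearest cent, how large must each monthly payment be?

Monthly rate r = 22.1%/12 = 1.84167% = 0.0184167.
Level-payment amortization: P = B₀·r / (1 − (1+r)^(−n)) = 23555.00·0.0184167 / (1 − 1.01842^(−30)).
Denominator 1 − (1+r)^(−30) = 0.421590978.
P = 433.805 / 0.421590978 ≈ 1028.97.

$1,028.97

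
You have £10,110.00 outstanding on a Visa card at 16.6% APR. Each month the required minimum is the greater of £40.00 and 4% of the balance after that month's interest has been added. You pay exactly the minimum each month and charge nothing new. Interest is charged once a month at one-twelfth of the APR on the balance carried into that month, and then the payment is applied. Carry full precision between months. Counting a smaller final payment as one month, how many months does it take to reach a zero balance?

Monthly rate r = 16.6%/12 = 1.38333% = 0.0138333.
While 4% of the post-interest balance exceeds £40.00, each month B ← (B·(1+r))·(1 − 0.04), i.e. B shrinks by the factor (1+r)·0.96 = 0.97328.
This holds for months 1–86. Entering month 87 the balance is £984.47; 4% of the post-interest balance is now below £40.00, so the flat £40.00 minimum applies from here.
From month 87 a fixed £40.00 at rate r clears £984.47 in 31 more payments. Total: 86 + 31 = 117 months.

117 months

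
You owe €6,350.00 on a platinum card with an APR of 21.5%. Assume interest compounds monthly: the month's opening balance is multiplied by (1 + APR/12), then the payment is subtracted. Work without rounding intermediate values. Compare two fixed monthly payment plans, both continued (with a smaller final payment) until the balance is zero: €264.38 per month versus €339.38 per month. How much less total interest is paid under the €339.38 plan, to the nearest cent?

€574.42

Monthly rate r = 21.5%/12 = 1.79167% = 0.0179167.
At €264.38/mo: n = ⌈−ln(1 − rB₀/P)/ln(1+r)⌉ = 32 payments (last €182.13); total interest = total paid − €6,350.00 = €2,027.91.
At €339.38/mo: 23 payments (last €337.13); total interest €1,453.49.
Interest saved = €2,027.91 − €1,453.49 = €574.42.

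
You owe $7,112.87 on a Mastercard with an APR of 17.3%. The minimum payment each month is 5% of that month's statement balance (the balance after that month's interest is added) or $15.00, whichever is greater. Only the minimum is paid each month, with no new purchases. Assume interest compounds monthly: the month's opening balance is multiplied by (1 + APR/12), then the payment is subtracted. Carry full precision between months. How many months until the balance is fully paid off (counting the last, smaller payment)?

Monthly rate r = 17.3%/12 = 1.44167% = 0.0144167.
While 5% of the post-interest balance exceeds $15.00, each month B ← (B·(1+r))·(1 − 0.05), i.e. B shrinks by the factor (1+r)·0.95 = 0.9637.
This holds for months 1–86. Entering month 87 the balance is $295.72; 5% of the post-interest balance is now below $15.00, so the flat $15.00 minimum applies from here.
From month 87 a fixed $15.00 at rate r clears $295.72 in 24 more payments. Total: 86 + 24 = 110 months.

110 months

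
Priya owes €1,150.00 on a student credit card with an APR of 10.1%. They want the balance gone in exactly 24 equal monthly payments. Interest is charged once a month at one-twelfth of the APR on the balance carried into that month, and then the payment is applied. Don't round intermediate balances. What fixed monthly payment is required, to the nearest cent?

€53.12

Monthly rate r = 10.1%/12 = 0.841667% = 0.00841667.
Level-payment amortization: P = B₀·r / (1 − (1+r)^(−n)) = 1150.00·0.00841667 / (1 − 1.00842^(−24)).
Denominator 1 − (1+r)^(−24) = 0.182214054.
P = 9.67917 / 0.182214054 ≈ 53.12.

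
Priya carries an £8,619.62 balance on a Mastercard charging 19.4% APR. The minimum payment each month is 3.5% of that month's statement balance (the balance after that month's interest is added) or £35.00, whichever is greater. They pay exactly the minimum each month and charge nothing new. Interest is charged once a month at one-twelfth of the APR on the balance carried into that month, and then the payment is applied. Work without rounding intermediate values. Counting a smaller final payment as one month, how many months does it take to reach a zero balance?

149 months

Monthly rate r = 19.4%/12 = 1.61667% = 0.0161667.
While 3.5% of the post-interest balance exceeds £35.00, each month B ← (B·(1+r))·(1 − 0.035), i.e. B shrinks by the factor (1+r)·0.965 = 0.9806.
This holds for months 1–111. Entering month 112 the balance is £979.78; 3.5% of the post-interest balance is now below £35.00, so the flat £35.00 minimum applies from here.
From month 112 a fixed £35.00 at rate r clears £979.78 in 38 more payments. Total: 111 + 38 = 149 months.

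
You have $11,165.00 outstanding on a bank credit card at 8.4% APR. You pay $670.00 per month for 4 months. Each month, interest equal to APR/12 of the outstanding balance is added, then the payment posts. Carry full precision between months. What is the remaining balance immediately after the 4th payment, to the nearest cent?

$8,772.65

Monthly rate r = 8.4%/12 = 0.7% = 0.007.
Each month: B ← B·(1+r) − $670.00.
Month 1: interest $78.16; balance after payment $10,573.16.
Month 2: interest $74.01; balance after payment $9,977.17.
Month 3: interest $69.84; balance after payment $9,377.01.
Month 4: interest $65.64; balance after payment $8,772.65.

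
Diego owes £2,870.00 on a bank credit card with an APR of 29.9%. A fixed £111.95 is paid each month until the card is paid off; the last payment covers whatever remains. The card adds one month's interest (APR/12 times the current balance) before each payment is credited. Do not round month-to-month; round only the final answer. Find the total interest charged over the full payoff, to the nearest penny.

Monthly rate r = 29.9%/12 = 2.49167% = 0.0249167.
Payoff takes n = ⌈−ln(1 − rB₀/P)/ln(1+r)⌉ = ⌈41.373⌉ = 42 payments; the last is £42.12.
Total paid = 41·£111.95 + £42.12 = £4,632.07.
Total interest = total paid − principal = £4,632.07 − £2,870.00 = £1,762.07.

£1,762.07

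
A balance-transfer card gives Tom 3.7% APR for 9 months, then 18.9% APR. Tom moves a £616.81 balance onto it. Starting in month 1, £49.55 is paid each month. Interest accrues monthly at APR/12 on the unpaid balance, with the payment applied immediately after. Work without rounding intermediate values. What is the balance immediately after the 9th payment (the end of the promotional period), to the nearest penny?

£182.65

Promo months 1–9 at r₀ = 3.7%/12 = 0.00308333; months 10+ at r₁ = 18.9%/12 = 0.01575.
After month 9: iterate B ← B·(1+r₀) − £49.55 for 9 months → £182.65.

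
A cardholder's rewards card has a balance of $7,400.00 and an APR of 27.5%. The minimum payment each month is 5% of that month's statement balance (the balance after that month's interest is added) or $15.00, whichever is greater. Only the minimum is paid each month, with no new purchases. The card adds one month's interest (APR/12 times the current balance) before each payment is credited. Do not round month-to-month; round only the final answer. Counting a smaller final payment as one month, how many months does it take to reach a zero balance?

Monthly rate r = 27.5%/12 = 2.29167% = 0.0229167.
While 5% of the post-interest balance exceeds $15.00, each month B ← (B·(1+r))·(1 − 0.05), i.e. B shrinks by the factor (1+r)·0.95 = 0.97177.
This holds for months 1–113. Entering month 114 the balance is $291.04; 5% of the post-interest balance is now below $15.00, so the flat $15.00 minimum applies from here.
From month 114 a fixed $15.00 at rate r clears $291.04 in 26 more payments. Total: 113 + 26 = 139 months.

139 months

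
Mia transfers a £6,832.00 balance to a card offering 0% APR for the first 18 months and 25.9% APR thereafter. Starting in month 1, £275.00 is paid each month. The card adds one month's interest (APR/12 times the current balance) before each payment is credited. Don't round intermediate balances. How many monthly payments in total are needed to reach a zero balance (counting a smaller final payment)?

Promo months 1–18 at r₀ = 0%/12 = 0; months 19+ at r₁ = 25.9%/12 = 0.0215833.
After month 18 (no interest yet): B = £6,832.00 − 18·£275.00 = £1,882.00.
Then at r₁ with £275.00/mo: n₂ = −ln(1 − r₁·B/P)/ln(1+r₁) ≈ 7.48 → 8 more payments.

26 payments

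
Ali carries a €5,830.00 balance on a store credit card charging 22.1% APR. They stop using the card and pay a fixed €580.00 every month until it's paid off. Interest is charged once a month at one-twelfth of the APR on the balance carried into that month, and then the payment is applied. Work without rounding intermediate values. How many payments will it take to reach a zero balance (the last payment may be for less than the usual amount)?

12 months

Monthly rate r = 22.1%/12 = 1.84167% = 0.0184167.
Recurrence: B ← B·(1+r) − €580.00.
Month 1: interest €107.37; balance after payment €5,357.37.
Month 2: interest €98.66; balance after payment €4,876.03.
Closed form: n = −ln(1 − rB₀/P)/ln(1+r) = −ln(0.81488)/ln(1.01842) ≈ 11.218, so the balance reaches zero during payment 12.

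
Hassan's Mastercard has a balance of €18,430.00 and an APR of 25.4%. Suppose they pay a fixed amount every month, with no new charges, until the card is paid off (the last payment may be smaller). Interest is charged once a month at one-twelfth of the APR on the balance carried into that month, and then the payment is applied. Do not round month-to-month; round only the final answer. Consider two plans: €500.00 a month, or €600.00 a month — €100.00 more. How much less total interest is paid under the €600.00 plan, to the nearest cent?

€6,080.01

Monthly rate r = 25.4%/12 = 2.11667% = 0.0211667.
At €500.00/mo: n = ⌈−ln(1 − rB₀/P)/ln(1+r)⌉ = 73 payments (last €167.24); total interest = total paid − €18,430.00 = €17,737.24.
At €600.00/mo: 51 payments (last €87.23); total interest €11,657.23.
Interest saved = €17,737.24 − €11,657.23 = €6,080.01.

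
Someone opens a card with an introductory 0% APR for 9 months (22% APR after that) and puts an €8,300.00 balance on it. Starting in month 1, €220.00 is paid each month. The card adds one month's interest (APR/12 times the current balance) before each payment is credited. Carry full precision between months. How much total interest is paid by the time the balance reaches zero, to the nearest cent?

€2,737.77

Promo months 1–9 at r₀ = 0%/12 = 0; months 10+ at r₁ = 22%/12 = 0.0183333.
After month 9 (no interest yet): B = €8,300.00 − 9·€220.00 = €6,320.00.
Then at r₁ with €220.00/mo: n₂ = −ln(1 − r₁·B/P)/ln(1+r₁) ≈ 41.17 → 42 more payments.
Total paid = 50·€220.00 + €37.77 = €11,037.77; interest = €11,037.77 − €8,300.00 = €2,737.77.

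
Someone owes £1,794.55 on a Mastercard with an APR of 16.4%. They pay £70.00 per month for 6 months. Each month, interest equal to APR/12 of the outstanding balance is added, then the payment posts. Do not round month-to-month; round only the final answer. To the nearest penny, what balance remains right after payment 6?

£1,512.21

Monthly rate r = 16.4%/12 = 1.36667% = 0.0136667.
Each month: B ← B·(1+r) − £70.00.
Month 1: interest £24.53; balance after payment £1,749.08.
Month 2: interest £23.90; balance after payment £1,702.98.
Month 3: interest £23.27; balance after payment £1,656.25.
Month 4: interest £22.64; balance after payment £1,608.89.
Month 5: interest £21.99; balance after payment £1,560.88.
Month 6: interest £21.33; balance after payment £1,512.21.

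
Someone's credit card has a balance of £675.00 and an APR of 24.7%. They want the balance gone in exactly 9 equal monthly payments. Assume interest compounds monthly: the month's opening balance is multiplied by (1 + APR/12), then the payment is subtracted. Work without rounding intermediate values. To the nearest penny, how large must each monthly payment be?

£82.93

Monthly rate r = 24.7%/12 = 2.05833% = 0.0205833.
Level-payment amortization: P = B₀·r / (1 − (1+r)^(−n)) = 675.00·0.0205833 / (1 − 1.02058^(−9)).
Denominator 1 − (1+r)^(−9) = 0.167539273.
P = 13.8937 / 0.167539273 ≈ 82.93.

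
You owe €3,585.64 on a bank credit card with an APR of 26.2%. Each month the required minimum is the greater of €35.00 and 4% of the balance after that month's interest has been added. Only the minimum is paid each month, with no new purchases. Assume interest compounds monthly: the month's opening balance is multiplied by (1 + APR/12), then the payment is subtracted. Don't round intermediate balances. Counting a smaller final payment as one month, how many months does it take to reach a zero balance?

110 months

Monthly rate r = 26.2%/12 = 2.18333% = 0.0218333.
While 4% of the post-interest balance exceeds €35.00, each month B ← (B·(1+r))·(1 − 0.04), i.e. B shrinks by the factor (1+r)·0.96 = 0.98096.
This holds for months 1–75. Entering month 76 the balance is €848.04; 4% of the post-interest balance is now below €35.00, so the flat €35.00 minimum applies from here.
From month 76 a fixed €35.00 at rate r clears €848.04 in 35 more payments. Total: 75 + 35 = 110 months.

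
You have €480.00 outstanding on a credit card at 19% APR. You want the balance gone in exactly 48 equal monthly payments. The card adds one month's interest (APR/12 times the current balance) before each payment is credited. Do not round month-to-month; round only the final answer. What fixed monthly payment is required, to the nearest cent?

€14.35

Monthly rate r = 19%/12 = 1.58333% = 0.0158333.
Level-payment amortization: P = B₀·r / (1 − (1+r)^(−n)) = 480.00·0.0158333 / (1 − 1.01583^(−48)).
Denominator 1 − (1+r)^(−48) = 0.529540827.
P = 7.6 / 0.529540827 ≈ 14.35.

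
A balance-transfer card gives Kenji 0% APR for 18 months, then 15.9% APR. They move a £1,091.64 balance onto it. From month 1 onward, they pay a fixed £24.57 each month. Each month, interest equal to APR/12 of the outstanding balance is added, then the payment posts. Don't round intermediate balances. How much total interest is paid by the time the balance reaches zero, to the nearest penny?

£155.31

Promo months 1–18 at r₀ = 0%/12 = 0; months 19+ at r₁ = 15.9%/12 = 0.01325.
After month 18 (no interest yet): B = £1,091.64 − 18·£24.57 = £649.38.
Then at r₁ with £24.57/mo: n₂ = −ln(1 − r₁·B/P)/ln(1+r₁) ≈ 32.75 → 33 more payments.
Total paid = 50·£24.57 + £18.45 = £1,246.95; interest = £1,246.95 − £1,091.64 = £155.31.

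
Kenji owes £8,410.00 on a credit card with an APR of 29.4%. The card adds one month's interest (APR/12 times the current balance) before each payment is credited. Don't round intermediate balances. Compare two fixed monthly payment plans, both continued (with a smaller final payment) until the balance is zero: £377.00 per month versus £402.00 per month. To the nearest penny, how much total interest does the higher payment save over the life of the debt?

Monthly rate r = 29.4%/12 = 2.45% = 0.0245.
At £377.00/mo: n = ⌈−ln(1 − rB₀/P)/ln(1+r)⌉ = 33 payments (last £254.80); total interest = total paid − £8,410.00 = £3,908.80.
At £402.00/mo: 30 payments (last £277.26); total interest £3,525.26.
Interest saved = £3,908.80 − £3,525.26 = £383.54.

£383.54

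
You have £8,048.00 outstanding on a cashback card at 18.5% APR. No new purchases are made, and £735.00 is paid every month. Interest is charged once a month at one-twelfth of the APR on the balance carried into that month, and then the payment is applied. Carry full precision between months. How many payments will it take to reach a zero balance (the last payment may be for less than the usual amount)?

13 payments

Monthly rate r = 18.5%/12 = 1.54167% = 0.0154167.
Recurrence: B ← B·(1+r) − £735.00.
Month 1: interest £124.07; balance after payment £7,437.07.
Month 2: interest £114.65; balance after payment £6,816.73.
Closed form: n = −ln(1 − rB₀/P)/ln(1+r) = −ln(0.83119)/ln(1.01542) ≈ 12.085, so the balance reaches zero during payment 13.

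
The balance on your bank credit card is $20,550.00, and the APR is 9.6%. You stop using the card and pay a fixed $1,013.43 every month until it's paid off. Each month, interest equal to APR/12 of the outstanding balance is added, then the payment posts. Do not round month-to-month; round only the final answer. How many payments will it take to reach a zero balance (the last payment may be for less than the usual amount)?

23 months

Monthly rate r = 9.6%/12 = 0.8% = 0.008.
Recurrence: B ← B·(1+r) − $1,013.43.
Month 1: interest $164.40; balance after payment $19,700.97.
Month 2: interest $157.61; balance after payment $18,845.15.
Closed form: n = −ln(1 − rB₀/P)/ln(1+r) = −ln(0.83778)/ln(1.008) ≈ 22.214, so the balance reaches zero during payment 23.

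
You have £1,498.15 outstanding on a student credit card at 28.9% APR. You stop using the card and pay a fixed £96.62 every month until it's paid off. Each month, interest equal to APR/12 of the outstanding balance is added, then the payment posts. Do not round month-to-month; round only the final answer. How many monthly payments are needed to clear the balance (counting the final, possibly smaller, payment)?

20 months

Monthly rate r = 28.9%/12 = 2.40833% = 0.0240833.
Recurrence: B ← B·(1+r) − £96.62.
Month 1: interest £36.08; balance after payment £1,437.61.
Month 2: interest £34.62; balance after payment £1,375.61.
Closed form: n = −ln(1 − rB₀/P)/ln(1+r) = −ln(0.62657)/ln(1.02408) ≈ 19.644, so the balance reaches zero during payment 20.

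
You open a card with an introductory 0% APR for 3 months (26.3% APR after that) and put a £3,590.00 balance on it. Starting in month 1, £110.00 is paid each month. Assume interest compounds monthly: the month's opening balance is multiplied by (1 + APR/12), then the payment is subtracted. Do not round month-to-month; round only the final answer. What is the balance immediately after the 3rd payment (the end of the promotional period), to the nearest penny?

Promo months 1–3 at r₀ = 0%/12 = 0; months 4+ at r₁ = 26.3%/12 = 0.0219167.
After month 3 (no interest yet): B = £3,590.00 − 3·£110.00 = £3,260.00.

£3,260.00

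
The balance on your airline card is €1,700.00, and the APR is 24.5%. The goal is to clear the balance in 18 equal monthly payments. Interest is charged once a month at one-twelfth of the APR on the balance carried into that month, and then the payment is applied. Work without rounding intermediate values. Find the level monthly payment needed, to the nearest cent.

Monthly rate r = 24.5%/12 = 2.04167% = 0.0204167.
Level-payment amortization: P = B₀·r / (1 − (1+r)^(−n)) = 1700.00·0.0204167 / (1 − 1.02042^(−18)).
Denominator 1 − (1+r)^(−18) = 0.304968931.
P = 34.7083 / 0.304968931 ≈ 113.81.

€113.81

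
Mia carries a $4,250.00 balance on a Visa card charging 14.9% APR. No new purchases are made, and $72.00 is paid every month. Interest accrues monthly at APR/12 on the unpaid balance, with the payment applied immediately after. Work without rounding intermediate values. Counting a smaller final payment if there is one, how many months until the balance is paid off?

107 months

Monthly rate r = 14.9%/12 = 1.24167% = 0.0124167.
Recurrence: B ← B·(1+r) − $72.00.
Month 1: interest $52.77; balance after payment $4,230.77.
Month 2: interest $52.53; balance after payment $4,211.30.
Closed form: n = −ln(1 − rB₀/P)/ln(1+r) = −ln(0.26707)/ln(1.01242) ≈ 106.987, so the balance reaches zero during payment 107.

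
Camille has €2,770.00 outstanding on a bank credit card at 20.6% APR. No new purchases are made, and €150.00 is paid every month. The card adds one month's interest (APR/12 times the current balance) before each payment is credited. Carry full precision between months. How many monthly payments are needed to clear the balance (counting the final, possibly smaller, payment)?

Monthly rate r = 20.6%/12 = 1.71667% = 0.0171667.
Recurrence: B ← B·(1+r) − €150.00.
Month 1: interest €47.55; balance after payment €2,667.55.
Month 2: interest €45.79; balance after payment €2,563.34.
Closed form: n = −ln(1 − rB₀/P)/ln(1+r) = −ln(0.68299)/ln(1.01717) ≈ 22.400, so the balance reaches zero during payment 23.

23 payments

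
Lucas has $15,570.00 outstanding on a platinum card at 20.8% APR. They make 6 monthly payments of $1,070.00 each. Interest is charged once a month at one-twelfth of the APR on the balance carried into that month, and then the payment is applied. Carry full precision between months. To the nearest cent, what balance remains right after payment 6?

Monthly rate r = 20.8%/12 = 1.73333% = 0.0173333.
Each month: B ← B·(1+r) − $1,070.00.
Month 1: interest $269.88; balance after payment $14,769.88.
Month 2: interest $256.01; balance after payment $13,955.89.
Month 3: interest $241.90; balance after payment $13,127.79.
Month 4: interest $227.55; balance after payment $12,285.34.
Month 5: interest $212.95; balance after payment $11,428.29.
Month 6: interest $198.09; balance after payment $10,556.38.

$10,556.38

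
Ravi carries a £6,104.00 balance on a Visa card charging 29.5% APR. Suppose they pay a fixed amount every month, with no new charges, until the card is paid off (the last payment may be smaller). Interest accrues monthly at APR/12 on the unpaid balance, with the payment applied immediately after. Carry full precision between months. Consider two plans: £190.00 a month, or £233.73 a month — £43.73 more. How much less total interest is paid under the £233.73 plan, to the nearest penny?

£2,314.65

Monthly rate r = 29.5%/12 = 2.45833% = 0.0245833.
At £190.00/mo: n = ⌈−ln(1 − rB₀/P)/ln(1+r)⌉ = 65 payments (last £41.52); total interest = total paid − £6,104.00 = £6,097.52.
At £233.73/mo: 43 payments (last £70.21); total interest £3,782.87.
Interest saved = £6,097.52 − £3,782.87 = £2,314.65.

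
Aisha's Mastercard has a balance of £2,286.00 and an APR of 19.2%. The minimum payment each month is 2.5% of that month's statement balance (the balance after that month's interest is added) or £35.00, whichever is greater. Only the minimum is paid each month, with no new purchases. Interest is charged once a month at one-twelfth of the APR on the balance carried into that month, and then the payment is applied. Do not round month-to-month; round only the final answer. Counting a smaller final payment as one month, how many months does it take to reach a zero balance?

Monthly rate r = 19.2%/12 = 1.6% = 0.016.
While 2.5% of the post-interest balance exceeds £35.00, each month B ← (B·(1+r))·(1 − 0.025), i.e. B shrinks by the factor (1+r)·0.975 = 0.9906.
This holds for months 1–54. Entering month 55 the balance is £1,372.73; 2.5% of the post-interest balance is now below £35.00, so the flat £35.00 minimum applies from here.
From month 55 a fixed £35.00 at rate r clears £1,372.73 in 63 more payments. Total: 54 + 63 = 117 months.

117 months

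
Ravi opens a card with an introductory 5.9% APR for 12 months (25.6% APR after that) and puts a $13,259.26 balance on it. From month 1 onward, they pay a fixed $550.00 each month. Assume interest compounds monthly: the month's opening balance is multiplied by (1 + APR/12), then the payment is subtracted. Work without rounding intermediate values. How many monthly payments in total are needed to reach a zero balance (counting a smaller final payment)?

Promo months 1–12 at r₀ = 5.9%/12 = 0.00491667; months 13+ at r₁ = 25.6%/12 = 0.0213333.
After month 12: iterate B ← B·(1+r₀) − $550.00 for 12 months → $7,281.63.
Then at r₁ with $550.00/mo: n₂ = −ln(1 − r₁·B/P)/ln(1+r₁) ≈ 15.72 → 16 more payments.

28 months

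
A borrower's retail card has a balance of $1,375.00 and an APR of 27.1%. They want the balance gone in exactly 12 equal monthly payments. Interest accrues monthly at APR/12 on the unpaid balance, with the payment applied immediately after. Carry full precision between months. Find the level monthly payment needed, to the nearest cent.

Monthly rate r = 27.1%/12 = 2.25833% = 0.0225833.
Level-payment amortization: P = B₀·r / (1 − (1+r)^(−n)) = 1375.00·0.0225833 / (1 − 1.02258^(−12)).
Denominator 1 − (1+r)^(−12) = 0.235080946.
P = 31.0521 / 0.235080946 ≈ 132.09.

$132.09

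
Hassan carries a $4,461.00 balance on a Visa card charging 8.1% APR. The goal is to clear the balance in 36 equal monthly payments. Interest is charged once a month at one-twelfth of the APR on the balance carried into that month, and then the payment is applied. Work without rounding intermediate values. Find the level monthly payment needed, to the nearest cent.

Monthly rate r = 8.1%/12 = 0.675% = 0.00675.
Level-payment amortization: P = B₀·r / (1 − (1+r)^(−n)) = 4461.00·0.00675 / (1 − 1.00675^(−36)).
Denominator 1 − (1+r)^(−36) = 0.215087904.
P = 30.1118 / 0.215087904 ≈ 140.00.

$140.00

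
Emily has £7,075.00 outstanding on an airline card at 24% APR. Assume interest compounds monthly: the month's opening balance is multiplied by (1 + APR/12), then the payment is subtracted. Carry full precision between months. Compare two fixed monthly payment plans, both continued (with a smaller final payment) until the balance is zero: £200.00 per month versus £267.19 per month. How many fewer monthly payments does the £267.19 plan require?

24 fewer payments

Monthly rate r = 24%/12 = 2% = 0.02.
At £200.00/mo: n = ⌈−ln(1 − rB₀/P)/ln(1+r)⌉ = 63 payments (last £15.57); total interest = total paid − £7,075.00 = £5,340.57.
At £267.19/mo: 39 payments (last £22.35); total interest £3,100.57.
Payments saved = 63 − 39 = 24.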